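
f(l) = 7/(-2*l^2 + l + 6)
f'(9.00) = 0.01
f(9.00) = -0.05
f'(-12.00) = 0.00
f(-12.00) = -0.02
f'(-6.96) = -0.02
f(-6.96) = -0.07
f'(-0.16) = -0.34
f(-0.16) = 1.21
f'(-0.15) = -0.33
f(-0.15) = 1.21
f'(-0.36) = -0.59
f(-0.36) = 1.30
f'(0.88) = 0.62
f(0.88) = 1.31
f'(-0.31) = -0.52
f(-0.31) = 1.27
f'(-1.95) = -4.87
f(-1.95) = -1.97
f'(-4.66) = -0.08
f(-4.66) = -0.17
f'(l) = 7*(4*l - 1)/(-2*l^2 + l + 6)^2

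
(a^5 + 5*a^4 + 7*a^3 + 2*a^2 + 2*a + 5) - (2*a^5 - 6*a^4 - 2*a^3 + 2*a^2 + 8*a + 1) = -a^5 + 11*a^4 + 9*a^3 - 6*a + 4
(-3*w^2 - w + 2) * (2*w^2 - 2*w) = -6*w^4 + 4*w^3 + 6*w^2 - 4*w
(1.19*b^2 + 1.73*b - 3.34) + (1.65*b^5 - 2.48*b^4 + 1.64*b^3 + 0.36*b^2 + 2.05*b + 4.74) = 1.65*b^5 - 2.48*b^4 + 1.64*b^3 + 1.55*b^2 + 3.78*b + 1.4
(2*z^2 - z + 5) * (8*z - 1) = 16*z^3 - 10*z^2 + 41*z - 5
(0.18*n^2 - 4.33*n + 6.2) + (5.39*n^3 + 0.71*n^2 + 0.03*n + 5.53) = 5.39*n^3 + 0.89*n^2 - 4.3*n + 11.73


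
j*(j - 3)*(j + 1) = j^3 - 2*j^2 - 3*j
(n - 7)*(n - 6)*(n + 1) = n^3 - 12*n^2 + 29*n + 42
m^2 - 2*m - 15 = (m - 5)*(m + 3)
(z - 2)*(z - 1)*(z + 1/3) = z^3 - 8*z^2/3 + z + 2/3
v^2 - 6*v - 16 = (v - 8)*(v + 2)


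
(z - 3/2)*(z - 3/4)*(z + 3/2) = z^3 - 3*z^2/4 - 9*z/4 + 27/16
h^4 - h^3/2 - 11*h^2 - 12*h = h*(h - 4)*(h + 3/2)*(h + 2)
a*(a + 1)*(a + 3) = a^3 + 4*a^2 + 3*a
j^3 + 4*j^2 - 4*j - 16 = (j - 2)*(j + 2)*(j + 4)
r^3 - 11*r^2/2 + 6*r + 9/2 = (r - 3)^2*(r + 1/2)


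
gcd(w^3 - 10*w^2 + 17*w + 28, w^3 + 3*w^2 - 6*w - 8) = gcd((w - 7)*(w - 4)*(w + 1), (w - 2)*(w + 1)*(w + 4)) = w + 1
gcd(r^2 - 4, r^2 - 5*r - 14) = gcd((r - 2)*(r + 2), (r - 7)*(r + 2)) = r + 2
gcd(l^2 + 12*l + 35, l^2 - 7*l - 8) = 1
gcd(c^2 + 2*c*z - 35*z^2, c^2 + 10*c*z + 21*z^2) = c + 7*z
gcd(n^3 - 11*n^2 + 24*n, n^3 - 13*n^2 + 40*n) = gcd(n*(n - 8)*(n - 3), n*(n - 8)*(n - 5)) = n^2 - 8*n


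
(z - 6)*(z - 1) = z^2 - 7*z + 6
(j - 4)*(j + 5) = j^2 + j - 20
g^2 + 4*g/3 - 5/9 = (g - 1/3)*(g + 5/3)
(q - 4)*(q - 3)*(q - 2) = q^3 - 9*q^2 + 26*q - 24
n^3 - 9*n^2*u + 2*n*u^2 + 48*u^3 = (n - 8*u)*(n - 3*u)*(n + 2*u)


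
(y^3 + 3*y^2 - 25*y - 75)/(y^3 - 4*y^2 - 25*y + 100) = (y + 3)/(y - 4)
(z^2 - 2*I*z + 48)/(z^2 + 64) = (z + 6*I)/(z + 8*I)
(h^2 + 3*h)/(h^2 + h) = (h + 3)/(h + 1)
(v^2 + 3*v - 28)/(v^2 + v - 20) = (v + 7)/(v + 5)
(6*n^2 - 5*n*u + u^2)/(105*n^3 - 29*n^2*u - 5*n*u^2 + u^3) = (-2*n + u)/(-35*n^2 - 2*n*u + u^2)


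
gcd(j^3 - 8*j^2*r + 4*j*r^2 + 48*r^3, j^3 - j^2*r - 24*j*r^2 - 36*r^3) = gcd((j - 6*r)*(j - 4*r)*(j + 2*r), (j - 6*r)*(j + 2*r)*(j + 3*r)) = -j^2 + 4*j*r + 12*r^2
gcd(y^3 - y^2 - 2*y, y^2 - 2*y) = y^2 - 2*y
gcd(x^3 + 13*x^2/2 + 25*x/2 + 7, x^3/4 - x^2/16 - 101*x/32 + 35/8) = 1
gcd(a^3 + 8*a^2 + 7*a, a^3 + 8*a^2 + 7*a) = a^3 + 8*a^2 + 7*a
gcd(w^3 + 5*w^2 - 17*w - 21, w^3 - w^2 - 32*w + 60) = 1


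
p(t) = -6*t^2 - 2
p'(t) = -12*t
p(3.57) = -78.47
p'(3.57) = -42.84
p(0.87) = -6.54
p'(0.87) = -10.44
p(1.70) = -19.34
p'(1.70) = -20.40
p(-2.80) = -49.04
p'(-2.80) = 33.60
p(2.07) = -27.71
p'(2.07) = -24.84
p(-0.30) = -2.54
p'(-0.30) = 3.60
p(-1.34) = -12.77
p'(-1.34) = 16.08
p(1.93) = -24.35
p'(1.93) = -23.16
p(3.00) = -56.00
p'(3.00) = -36.00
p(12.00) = -866.00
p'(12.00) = -144.00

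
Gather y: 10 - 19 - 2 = -11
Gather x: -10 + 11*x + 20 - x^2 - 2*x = -x^2 + 9*x + 10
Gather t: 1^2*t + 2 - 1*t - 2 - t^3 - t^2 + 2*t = -t^3 - t^2 + 2*t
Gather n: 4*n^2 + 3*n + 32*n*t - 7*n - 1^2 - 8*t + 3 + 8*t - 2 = 4*n^2 + n*(32*t - 4)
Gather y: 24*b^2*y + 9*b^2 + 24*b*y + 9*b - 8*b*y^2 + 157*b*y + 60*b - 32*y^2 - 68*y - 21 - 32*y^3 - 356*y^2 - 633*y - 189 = 9*b^2 + 69*b - 32*y^3 + y^2*(-8*b - 388) + y*(24*b^2 + 181*b - 701) - 210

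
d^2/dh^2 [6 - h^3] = -6*h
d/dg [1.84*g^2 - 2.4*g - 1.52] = 3.68*g - 2.4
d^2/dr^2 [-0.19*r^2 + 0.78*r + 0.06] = -0.380000000000000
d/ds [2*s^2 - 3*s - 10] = 4*s - 3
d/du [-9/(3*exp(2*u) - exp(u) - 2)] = (54*exp(u) - 9)*exp(u)/(-3*exp(2*u) + exp(u) + 2)^2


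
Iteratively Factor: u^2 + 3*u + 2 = (u + 2)*(u + 1)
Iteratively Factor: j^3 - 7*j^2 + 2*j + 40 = (j + 2)*(j^2 - 9*j + 20) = (j - 4)*(j + 2)*(j - 5)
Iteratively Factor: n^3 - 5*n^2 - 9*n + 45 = (n + 3)*(n^2 - 8*n + 15) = (n - 3)*(n + 3)*(n - 5)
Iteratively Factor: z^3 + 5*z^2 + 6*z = (z + 3)*(z^2 + 2*z) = (z + 2)*(z + 3)*(z)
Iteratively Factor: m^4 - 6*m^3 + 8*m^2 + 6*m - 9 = (m - 3)*(m^3 - 3*m^2 - m + 3) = (m - 3)^2*(m^2 - 1) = (m - 3)^2*(m - 1)*(m + 1)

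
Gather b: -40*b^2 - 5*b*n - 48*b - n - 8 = -40*b^2 + b*(-5*n - 48) - n - 8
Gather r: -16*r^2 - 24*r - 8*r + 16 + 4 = -16*r^2 - 32*r + 20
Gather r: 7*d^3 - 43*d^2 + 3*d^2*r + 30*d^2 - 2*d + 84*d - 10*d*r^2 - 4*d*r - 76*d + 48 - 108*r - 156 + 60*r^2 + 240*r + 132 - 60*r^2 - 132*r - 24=7*d^3 - 13*d^2 - 10*d*r^2 + 6*d + r*(3*d^2 - 4*d)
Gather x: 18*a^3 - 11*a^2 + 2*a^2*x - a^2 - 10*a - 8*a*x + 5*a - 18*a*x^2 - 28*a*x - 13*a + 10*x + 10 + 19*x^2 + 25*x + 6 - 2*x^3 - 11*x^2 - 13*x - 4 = 18*a^3 - 12*a^2 - 18*a - 2*x^3 + x^2*(8 - 18*a) + x*(2*a^2 - 36*a + 22) + 12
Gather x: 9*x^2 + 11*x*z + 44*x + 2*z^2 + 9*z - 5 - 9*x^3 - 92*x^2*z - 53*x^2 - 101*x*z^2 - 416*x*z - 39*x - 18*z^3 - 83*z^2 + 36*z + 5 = -9*x^3 + x^2*(-92*z - 44) + x*(-101*z^2 - 405*z + 5) - 18*z^3 - 81*z^2 + 45*z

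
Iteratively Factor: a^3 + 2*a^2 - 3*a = (a - 1)*(a^2 + 3*a) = (a - 1)*(a + 3)*(a)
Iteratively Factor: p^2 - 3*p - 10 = (p + 2)*(p - 5)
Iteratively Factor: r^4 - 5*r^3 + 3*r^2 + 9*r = (r + 1)*(r^3 - 6*r^2 + 9*r) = r*(r + 1)*(r^2 - 6*r + 9) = r*(r - 3)*(r + 1)*(r - 3)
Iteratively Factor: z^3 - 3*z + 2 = (z + 2)*(z^2 - 2*z + 1) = (z - 1)*(z + 2)*(z - 1)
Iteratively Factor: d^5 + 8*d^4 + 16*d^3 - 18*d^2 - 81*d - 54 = (d + 3)*(d^4 + 5*d^3 + d^2 - 21*d - 18) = (d + 1)*(d + 3)*(d^3 + 4*d^2 - 3*d - 18) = (d + 1)*(d + 3)^2*(d^2 + d - 6) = (d - 2)*(d + 1)*(d + 3)^2*(d + 3)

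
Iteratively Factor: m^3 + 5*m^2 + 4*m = (m + 4)*(m^2 + m) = (m + 1)*(m + 4)*(m)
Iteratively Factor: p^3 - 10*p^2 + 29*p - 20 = (p - 1)*(p^2 - 9*p + 20) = (p - 5)*(p - 1)*(p - 4)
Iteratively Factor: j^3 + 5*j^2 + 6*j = (j + 3)*(j^2 + 2*j) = (j + 2)*(j + 3)*(j)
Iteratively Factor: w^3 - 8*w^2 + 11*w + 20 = (w + 1)*(w^2 - 9*w + 20) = (w - 5)*(w + 1)*(w - 4)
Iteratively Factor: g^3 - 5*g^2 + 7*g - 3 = (g - 1)*(g^2 - 4*g + 3) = (g - 1)^2*(g - 3)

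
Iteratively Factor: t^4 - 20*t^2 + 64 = (t - 2)*(t^3 + 2*t^2 - 16*t - 32) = (t - 4)*(t - 2)*(t^2 + 6*t + 8) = (t - 4)*(t - 2)*(t + 2)*(t + 4)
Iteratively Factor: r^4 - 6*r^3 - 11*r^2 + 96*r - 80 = (r + 4)*(r^3 - 10*r^2 + 29*r - 20) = (r - 5)*(r + 4)*(r^2 - 5*r + 4) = (r - 5)*(r - 4)*(r + 4)*(r - 1)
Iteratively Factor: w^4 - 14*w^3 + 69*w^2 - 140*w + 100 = (w - 5)*(w^3 - 9*w^2 + 24*w - 20) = (w - 5)*(w - 2)*(w^2 - 7*w + 10) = (w - 5)^2*(w - 2)*(w - 2)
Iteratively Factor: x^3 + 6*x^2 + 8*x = (x + 4)*(x^2 + 2*x) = x*(x + 4)*(x + 2)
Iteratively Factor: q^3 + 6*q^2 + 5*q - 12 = (q + 4)*(q^2 + 2*q - 3) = (q + 3)*(q + 4)*(q - 1)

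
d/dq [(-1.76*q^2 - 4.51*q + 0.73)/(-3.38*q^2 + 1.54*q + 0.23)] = (-17.9542*q^2 + 4.1252*q - 2.1615)/(11.4244*q^4 - 10.4104*q^3 + 0.8168*q^2 + 0.7084*q + 0.0529)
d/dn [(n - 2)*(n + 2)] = 2*n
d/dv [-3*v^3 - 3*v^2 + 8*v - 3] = -9*v^2 - 6*v + 8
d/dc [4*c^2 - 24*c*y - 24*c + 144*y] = 8*c - 24*y - 24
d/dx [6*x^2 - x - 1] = 12*x - 1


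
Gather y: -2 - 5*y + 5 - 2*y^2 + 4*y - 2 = -2*y^2 - y + 1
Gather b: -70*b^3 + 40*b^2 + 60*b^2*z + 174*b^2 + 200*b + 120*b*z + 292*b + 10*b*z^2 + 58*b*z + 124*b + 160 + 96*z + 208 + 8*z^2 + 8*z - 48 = -70*b^3 + b^2*(60*z + 214) + b*(10*z^2 + 178*z + 616) + 8*z^2 + 104*z + 320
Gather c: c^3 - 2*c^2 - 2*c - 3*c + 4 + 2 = c^3 - 2*c^2 - 5*c + 6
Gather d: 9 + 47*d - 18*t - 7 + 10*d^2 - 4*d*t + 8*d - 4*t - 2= 10*d^2 + d*(55 - 4*t) - 22*t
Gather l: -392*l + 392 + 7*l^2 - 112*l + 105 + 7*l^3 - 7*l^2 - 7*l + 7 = 7*l^3 - 511*l + 504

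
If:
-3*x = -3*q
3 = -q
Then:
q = -3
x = -3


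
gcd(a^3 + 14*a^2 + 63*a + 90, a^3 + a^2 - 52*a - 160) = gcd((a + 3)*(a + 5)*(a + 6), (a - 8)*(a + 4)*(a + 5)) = a + 5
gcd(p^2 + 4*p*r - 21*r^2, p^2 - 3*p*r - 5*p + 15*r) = p - 3*r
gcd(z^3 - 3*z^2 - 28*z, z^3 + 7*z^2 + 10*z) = z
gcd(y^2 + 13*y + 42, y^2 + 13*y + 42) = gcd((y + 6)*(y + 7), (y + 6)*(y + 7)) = y^2 + 13*y + 42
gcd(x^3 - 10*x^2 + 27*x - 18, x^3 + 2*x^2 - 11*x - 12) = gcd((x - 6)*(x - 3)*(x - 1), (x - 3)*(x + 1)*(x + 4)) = x - 3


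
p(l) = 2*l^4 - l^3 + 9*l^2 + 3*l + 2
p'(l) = 8*l^3 - 3*l^2 + 18*l + 3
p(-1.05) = 12.36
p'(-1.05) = -28.47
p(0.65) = 7.83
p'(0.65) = 15.63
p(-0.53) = 3.24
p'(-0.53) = -8.57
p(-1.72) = 46.06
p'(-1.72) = -77.54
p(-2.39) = 125.15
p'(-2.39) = -166.37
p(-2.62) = 168.14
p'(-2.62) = -208.63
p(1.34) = 26.22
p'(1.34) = 40.98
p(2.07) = 74.63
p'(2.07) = 98.36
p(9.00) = 13151.00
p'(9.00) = 5754.00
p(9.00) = 13151.00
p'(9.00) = 5754.00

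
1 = 1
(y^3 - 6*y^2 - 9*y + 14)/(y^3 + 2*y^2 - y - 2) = (y - 7)/(y + 1)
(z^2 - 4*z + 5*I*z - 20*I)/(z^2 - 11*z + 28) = (z + 5*I)/(z - 7)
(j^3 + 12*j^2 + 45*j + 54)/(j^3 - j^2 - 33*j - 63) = (j + 6)/(j - 7)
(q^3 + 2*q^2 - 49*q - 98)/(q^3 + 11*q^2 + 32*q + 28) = (q - 7)/(q + 2)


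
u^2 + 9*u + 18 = (u + 3)*(u + 6)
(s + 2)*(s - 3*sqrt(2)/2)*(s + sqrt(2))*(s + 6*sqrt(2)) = s^4 + 2*s^3 + 11*sqrt(2)*s^3/2 - 9*s^2 + 11*sqrt(2)*s^2 - 18*sqrt(2)*s - 18*s - 36*sqrt(2)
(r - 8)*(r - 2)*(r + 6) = r^3 - 4*r^2 - 44*r + 96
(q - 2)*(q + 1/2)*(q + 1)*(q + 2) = q^4 + 3*q^3/2 - 7*q^2/2 - 6*q - 2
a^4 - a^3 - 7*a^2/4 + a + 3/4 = (a - 3/2)*(a - 1)*(a + 1/2)*(a + 1)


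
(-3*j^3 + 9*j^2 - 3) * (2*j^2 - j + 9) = -6*j^5 + 21*j^4 - 36*j^3 + 75*j^2 + 3*j - 27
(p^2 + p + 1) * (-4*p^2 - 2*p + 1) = -4*p^4 - 6*p^3 - 5*p^2 - p + 1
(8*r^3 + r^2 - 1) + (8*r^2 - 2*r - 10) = 8*r^3 + 9*r^2 - 2*r - 11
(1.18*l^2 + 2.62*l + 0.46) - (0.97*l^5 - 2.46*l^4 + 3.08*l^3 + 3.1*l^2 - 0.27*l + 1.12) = -0.97*l^5 + 2.46*l^4 - 3.08*l^3 - 1.92*l^2 + 2.89*l - 0.66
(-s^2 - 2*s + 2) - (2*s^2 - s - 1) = -3*s^2 - s + 3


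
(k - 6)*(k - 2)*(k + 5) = k^3 - 3*k^2 - 28*k + 60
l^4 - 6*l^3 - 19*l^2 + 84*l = l*(l - 7)*(l - 3)*(l + 4)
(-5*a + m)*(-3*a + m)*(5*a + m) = 75*a^3 - 25*a^2*m - 3*a*m^2 + m^3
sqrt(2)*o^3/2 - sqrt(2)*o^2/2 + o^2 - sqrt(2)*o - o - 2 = (o - 2)*(o + 1)*(sqrt(2)*o/2 + 1)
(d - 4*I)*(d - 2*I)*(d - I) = d^3 - 7*I*d^2 - 14*d + 8*I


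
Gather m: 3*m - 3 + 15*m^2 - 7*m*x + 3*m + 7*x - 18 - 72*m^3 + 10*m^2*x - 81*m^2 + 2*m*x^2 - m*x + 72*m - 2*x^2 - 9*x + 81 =-72*m^3 + m^2*(10*x - 66) + m*(2*x^2 - 8*x + 78) - 2*x^2 - 2*x + 60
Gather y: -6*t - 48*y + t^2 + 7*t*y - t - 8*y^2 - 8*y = t^2 - 7*t - 8*y^2 + y*(7*t - 56)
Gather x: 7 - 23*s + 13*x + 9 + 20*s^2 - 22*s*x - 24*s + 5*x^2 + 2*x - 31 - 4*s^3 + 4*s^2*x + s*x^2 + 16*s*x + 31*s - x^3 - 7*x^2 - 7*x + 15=-4*s^3 + 20*s^2 - 16*s - x^3 + x^2*(s - 2) + x*(4*s^2 - 6*s + 8)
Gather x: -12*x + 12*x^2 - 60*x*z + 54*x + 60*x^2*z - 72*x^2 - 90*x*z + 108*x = x^2*(60*z - 60) + x*(150 - 150*z)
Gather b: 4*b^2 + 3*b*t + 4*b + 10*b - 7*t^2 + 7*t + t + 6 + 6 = 4*b^2 + b*(3*t + 14) - 7*t^2 + 8*t + 12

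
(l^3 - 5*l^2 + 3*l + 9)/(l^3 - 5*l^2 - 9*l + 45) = (l^2 - 2*l - 3)/(l^2 - 2*l - 15)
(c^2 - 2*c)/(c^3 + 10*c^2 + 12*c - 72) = c/(c^2 + 12*c + 36)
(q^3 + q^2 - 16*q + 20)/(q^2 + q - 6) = (q^2 + 3*q - 10)/(q + 3)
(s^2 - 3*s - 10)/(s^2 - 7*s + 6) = (s^2 - 3*s - 10)/(s^2 - 7*s + 6)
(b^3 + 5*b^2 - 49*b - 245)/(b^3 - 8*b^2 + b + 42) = (b^2 + 12*b + 35)/(b^2 - b - 6)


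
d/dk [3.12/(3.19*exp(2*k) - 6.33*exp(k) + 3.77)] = (19.7496 - 19.9056*exp(k))*exp(k)/(3.19*exp(2*k) - 6.33*exp(k) + 3.77)^2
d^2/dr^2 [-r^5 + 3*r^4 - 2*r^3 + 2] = 4*r*(-5*r^2 + 9*r - 3)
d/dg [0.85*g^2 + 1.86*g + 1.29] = 1.7*g + 1.86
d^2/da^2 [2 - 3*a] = 0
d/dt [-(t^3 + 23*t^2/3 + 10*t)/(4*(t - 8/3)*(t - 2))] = (-9*t^4 + 84*t^3 + 268*t^2 - 736*t - 480)/(4*(9*t^4 - 84*t^3 + 292*t^2 - 448*t + 256))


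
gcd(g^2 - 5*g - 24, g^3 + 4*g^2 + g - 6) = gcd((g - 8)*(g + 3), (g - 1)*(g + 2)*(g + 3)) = g + 3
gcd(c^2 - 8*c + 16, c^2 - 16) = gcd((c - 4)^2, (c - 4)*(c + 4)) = c - 4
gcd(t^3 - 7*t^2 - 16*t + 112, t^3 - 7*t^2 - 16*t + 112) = t^3 - 7*t^2 - 16*t + 112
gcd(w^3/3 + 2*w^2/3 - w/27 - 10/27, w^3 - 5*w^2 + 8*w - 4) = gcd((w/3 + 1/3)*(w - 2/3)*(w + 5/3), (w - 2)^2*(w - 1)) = 1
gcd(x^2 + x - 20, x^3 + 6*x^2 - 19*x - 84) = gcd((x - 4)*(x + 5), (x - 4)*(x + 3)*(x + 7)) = x - 4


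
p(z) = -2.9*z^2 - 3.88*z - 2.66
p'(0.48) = -6.66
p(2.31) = -27.10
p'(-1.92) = 7.26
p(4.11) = -67.59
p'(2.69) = -19.48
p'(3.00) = -21.28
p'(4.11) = -27.72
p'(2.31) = -17.28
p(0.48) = -5.19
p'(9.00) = -56.08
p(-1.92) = -5.90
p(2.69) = -34.08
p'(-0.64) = -0.17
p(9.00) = -272.48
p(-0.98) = -1.64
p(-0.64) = -1.36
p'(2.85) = -20.41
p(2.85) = -37.27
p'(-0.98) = 1.80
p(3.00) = -40.40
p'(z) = -5.8*z - 3.88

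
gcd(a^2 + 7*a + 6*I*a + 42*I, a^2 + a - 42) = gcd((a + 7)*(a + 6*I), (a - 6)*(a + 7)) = a + 7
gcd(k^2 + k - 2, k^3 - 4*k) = k + 2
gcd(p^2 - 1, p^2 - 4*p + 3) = p - 1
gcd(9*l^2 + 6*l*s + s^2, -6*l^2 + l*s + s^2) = 3*l + s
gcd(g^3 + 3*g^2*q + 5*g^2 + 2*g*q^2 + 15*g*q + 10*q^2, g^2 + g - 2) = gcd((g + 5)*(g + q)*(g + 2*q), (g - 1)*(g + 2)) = 1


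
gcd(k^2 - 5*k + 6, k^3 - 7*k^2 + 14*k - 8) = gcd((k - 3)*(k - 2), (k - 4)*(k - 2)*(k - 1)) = k - 2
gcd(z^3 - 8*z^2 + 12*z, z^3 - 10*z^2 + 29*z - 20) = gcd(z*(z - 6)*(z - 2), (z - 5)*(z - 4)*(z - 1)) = 1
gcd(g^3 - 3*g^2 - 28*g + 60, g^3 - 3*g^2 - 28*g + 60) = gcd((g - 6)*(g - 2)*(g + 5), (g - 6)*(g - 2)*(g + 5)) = g^3 - 3*g^2 - 28*g + 60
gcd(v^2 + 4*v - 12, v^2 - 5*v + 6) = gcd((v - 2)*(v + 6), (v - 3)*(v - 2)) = v - 2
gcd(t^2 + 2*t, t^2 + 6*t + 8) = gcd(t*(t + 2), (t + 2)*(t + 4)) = t + 2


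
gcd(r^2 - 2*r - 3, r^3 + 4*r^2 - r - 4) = r + 1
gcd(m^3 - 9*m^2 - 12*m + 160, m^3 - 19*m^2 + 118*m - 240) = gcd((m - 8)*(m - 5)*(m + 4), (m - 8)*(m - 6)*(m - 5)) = m^2 - 13*m + 40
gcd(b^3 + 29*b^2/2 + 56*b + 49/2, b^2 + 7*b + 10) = 1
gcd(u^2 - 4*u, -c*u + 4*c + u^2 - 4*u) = u - 4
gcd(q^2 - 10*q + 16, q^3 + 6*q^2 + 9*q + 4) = 1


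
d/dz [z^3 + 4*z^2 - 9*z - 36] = 3*z^2 + 8*z - 9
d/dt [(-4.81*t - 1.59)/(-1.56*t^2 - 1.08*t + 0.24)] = (7.5036*t^2 + 5.1948*t - (3.12*t + 1.08)*(4.81*t + 1.59) - 1.1544)/(1.56*t^2 + 1.08*t - 0.24)^2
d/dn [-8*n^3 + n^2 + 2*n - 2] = -24*n^2 + 2*n + 2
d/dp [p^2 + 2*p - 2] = 2*p + 2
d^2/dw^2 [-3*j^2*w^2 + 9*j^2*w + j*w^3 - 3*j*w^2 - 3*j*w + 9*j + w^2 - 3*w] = -6*j^2 + 6*j*w - 6*j + 2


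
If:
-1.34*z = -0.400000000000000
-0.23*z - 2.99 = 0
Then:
No Solution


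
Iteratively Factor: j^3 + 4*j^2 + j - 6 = (j + 2)*(j^2 + 2*j - 3) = (j - 1)*(j + 2)*(j + 3)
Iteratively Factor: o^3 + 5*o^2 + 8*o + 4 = (o + 2)*(o^2 + 3*o + 2) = (o + 1)*(o + 2)*(o + 2)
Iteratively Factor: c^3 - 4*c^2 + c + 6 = (c - 2)*(c^2 - 2*c - 3) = (c - 2)*(c + 1)*(c - 3)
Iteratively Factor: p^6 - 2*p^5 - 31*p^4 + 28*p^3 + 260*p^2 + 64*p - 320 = (p + 4)*(p^5 - 6*p^4 - 7*p^3 + 56*p^2 + 36*p - 80) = (p - 1)*(p + 4)*(p^4 - 5*p^3 - 12*p^2 + 44*p + 80) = (p - 1)*(p + 2)*(p + 4)*(p^3 - 7*p^2 + 2*p + 40) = (p - 5)*(p - 1)*(p + 2)*(p + 4)*(p^2 - 2*p - 8) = (p - 5)*(p - 4)*(p - 1)*(p + 2)*(p + 4)*(p + 2)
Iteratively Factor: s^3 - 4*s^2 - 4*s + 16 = (s - 4)*(s^2 - 4) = (s - 4)*(s - 2)*(s + 2)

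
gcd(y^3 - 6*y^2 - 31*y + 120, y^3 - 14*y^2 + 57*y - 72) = y^2 - 11*y + 24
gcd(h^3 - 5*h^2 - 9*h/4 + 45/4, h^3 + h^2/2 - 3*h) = h - 3/2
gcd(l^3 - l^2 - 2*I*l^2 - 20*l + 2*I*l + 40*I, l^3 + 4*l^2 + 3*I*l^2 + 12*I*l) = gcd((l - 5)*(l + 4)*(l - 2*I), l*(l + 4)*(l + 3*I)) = l + 4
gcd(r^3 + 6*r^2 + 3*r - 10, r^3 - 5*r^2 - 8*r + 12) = r^2 + r - 2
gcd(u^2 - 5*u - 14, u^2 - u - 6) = u + 2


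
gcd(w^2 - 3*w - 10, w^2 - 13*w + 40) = w - 5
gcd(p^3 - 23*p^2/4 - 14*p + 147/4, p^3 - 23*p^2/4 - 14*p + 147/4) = p^3 - 23*p^2/4 - 14*p + 147/4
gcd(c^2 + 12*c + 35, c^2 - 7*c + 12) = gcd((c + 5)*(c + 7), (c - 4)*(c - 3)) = 1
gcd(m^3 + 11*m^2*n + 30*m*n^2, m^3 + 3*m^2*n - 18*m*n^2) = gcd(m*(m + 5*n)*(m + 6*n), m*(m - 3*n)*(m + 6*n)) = m^2 + 6*m*n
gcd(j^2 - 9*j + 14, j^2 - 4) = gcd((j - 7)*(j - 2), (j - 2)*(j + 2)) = j - 2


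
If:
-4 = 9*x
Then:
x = -4/9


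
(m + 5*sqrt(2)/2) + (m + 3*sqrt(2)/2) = 2*m + 4*sqrt(2)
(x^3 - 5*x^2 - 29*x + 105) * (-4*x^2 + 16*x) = -4*x^5 + 36*x^4 + 36*x^3 - 884*x^2 + 1680*x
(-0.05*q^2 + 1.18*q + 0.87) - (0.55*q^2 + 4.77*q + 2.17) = -0.6*q^2 - 3.59*q - 1.3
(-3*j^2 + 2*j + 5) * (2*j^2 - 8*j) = -6*j^4 + 28*j^3 - 6*j^2 - 40*j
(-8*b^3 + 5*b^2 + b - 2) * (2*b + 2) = -16*b^4 - 6*b^3 + 12*b^2 - 2*b - 4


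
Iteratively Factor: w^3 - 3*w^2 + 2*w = (w)*(w^2 - 3*w + 2) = w*(w - 2)*(w - 1)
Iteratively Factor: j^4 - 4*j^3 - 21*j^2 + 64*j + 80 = (j - 4)*(j^3 - 21*j - 20) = (j - 5)*(j - 4)*(j^2 + 5*j + 4) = (j - 5)*(j - 4)*(j + 4)*(j + 1)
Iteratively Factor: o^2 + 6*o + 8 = (o + 2)*(o + 4)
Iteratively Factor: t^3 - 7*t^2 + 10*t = (t - 5)*(t^2 - 2*t) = (t - 5)*(t - 2)*(t)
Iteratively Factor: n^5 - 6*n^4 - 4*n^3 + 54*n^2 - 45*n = (n)*(n^4 - 6*n^3 - 4*n^2 + 54*n - 45) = n*(n + 3)*(n^3 - 9*n^2 + 23*n - 15) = n*(n - 3)*(n + 3)*(n^2 - 6*n + 5) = n*(n - 3)*(n - 1)*(n + 3)*(n - 5)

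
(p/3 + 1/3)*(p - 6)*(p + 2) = p^3/3 - p^2 - 16*p/3 - 4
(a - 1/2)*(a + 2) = a^2 + 3*a/2 - 1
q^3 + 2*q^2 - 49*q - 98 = (q - 7)*(q + 2)*(q + 7)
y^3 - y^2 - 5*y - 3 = (y - 3)*(y + 1)^2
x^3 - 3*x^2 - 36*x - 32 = (x - 8)*(x + 1)*(x + 4)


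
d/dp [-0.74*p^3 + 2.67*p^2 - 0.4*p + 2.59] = -2.22*p^2 + 5.34*p - 0.4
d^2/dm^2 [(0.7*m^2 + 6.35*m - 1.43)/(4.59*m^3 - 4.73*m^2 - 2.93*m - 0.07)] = (29.49534*m^6 + 802.69461*m^5 - 1132.221726*m^4 + 935.421416*m^3 - 53.477196*m^2 - 134.281026*m - 26.203778)/(96.702579*m^9 - 298.956339*m^8 + 122.886234*m^7 + 271.425988*m^6 - 69.325224*m^5 - 120.869586*m^4 - 30.907022*m^3 - 1.87236*m^2 - 0.043071*m - 0.000343)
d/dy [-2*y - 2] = -2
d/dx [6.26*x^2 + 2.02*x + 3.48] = 12.52*x + 2.02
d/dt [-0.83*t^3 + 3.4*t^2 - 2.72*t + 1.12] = -2.49*t^2 + 6.8*t - 2.72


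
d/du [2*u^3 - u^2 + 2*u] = 6*u^2 - 2*u + 2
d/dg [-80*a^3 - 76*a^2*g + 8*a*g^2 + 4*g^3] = -76*a^2 + 16*a*g + 12*g^2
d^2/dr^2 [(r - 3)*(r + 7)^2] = 6*r + 22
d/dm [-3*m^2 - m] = -6*m - 1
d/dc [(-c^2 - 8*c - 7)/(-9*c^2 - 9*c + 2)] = (-63*c^2 - 130*c - 79)/(81*c^4 + 162*c^3 + 45*c^2 - 36*c + 4)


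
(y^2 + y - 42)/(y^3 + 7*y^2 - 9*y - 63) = (y - 6)/(y^2 - 9)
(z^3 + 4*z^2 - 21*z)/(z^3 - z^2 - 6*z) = (z + 7)/(z + 2)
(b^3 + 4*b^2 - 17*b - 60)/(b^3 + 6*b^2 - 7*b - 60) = (b^2 - b - 12)/(b^2 + b - 12)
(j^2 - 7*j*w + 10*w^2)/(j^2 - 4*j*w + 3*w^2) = (j^2 - 7*j*w + 10*w^2)/(j^2 - 4*j*w + 3*w^2)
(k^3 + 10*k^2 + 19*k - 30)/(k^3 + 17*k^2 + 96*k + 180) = (k - 1)/(k + 6)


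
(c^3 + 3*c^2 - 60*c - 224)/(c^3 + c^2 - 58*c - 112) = (c + 4)/(c + 2)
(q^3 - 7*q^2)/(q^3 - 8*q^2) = (q - 7)/(q - 8)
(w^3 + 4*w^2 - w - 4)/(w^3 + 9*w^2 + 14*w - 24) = (w + 1)/(w + 6)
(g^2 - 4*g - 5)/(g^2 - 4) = (g^2 - 4*g - 5)/(g^2 - 4)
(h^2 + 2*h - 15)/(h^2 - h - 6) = (h + 5)/(h + 2)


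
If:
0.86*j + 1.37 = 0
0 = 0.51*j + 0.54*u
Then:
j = -1.59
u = 1.50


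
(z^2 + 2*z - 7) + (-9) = z^2 + 2*z - 16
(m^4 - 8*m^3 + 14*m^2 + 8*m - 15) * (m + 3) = m^5 - 5*m^4 - 10*m^3 + 50*m^2 + 9*m - 45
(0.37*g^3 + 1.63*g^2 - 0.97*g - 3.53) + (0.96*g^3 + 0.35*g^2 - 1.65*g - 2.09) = 1.33*g^3 + 1.98*g^2 - 2.62*g - 5.62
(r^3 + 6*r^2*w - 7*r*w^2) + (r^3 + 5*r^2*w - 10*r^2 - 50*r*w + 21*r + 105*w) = 2*r^3 + 11*r^2*w - 10*r^2 - 7*r*w^2 - 50*r*w + 21*r + 105*w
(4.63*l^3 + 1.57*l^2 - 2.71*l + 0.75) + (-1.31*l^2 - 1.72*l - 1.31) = 4.63*l^3 + 0.26*l^2 - 4.43*l - 0.56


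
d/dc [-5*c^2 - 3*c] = -10*c - 3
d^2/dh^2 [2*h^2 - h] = 4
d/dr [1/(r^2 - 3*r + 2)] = (3 - 2*r)/(r^2 - 3*r + 2)^2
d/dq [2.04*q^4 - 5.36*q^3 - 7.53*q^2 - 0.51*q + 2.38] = 8.16*q^3 - 16.08*q^2 - 15.06*q - 0.51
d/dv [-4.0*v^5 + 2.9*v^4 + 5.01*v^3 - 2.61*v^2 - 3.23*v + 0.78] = -20.0*v^4 + 11.6*v^3 + 15.03*v^2 - 5.22*v - 3.23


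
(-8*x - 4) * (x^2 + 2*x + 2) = -8*x^3 - 20*x^2 - 24*x - 8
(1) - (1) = 0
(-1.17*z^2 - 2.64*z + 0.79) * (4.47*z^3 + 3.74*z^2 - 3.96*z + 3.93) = -5.2299*z^5 - 16.1766*z^4 - 1.7091*z^3 + 8.8109*z^2 - 13.5036*z + 3.1047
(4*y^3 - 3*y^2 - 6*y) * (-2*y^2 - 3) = -8*y^5 + 6*y^4 + 9*y^2 + 18*y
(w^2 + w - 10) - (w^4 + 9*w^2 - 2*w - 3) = -w^4 - 8*w^2 + 3*w - 7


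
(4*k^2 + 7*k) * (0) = 0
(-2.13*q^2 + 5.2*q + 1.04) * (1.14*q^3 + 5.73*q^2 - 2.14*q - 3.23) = -2.4282*q^5 - 6.2769*q^4 + 35.5398*q^3 + 1.7111*q^2 - 19.0216*q - 3.3592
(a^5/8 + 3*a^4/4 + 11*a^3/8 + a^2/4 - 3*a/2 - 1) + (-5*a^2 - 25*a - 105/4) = a^5/8 + 3*a^4/4 + 11*a^3/8 - 19*a^2/4 - 53*a/2 - 109/4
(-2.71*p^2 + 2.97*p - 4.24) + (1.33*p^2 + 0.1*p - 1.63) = -1.38*p^2 + 3.07*p - 5.87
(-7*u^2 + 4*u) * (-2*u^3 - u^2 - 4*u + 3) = 14*u^5 - u^4 + 24*u^3 - 37*u^2 + 12*u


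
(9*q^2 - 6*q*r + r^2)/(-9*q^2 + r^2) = (-3*q + r)/(3*q + r)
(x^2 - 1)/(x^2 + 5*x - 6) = (x + 1)/(x + 6)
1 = 1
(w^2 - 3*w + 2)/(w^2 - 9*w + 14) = (w - 1)/(w - 7)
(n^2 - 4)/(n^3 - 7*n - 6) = (n - 2)/(n^2 - 2*n - 3)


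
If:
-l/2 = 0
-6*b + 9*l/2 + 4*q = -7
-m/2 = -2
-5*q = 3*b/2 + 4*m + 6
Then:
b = -53/36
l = 0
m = 4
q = -95/24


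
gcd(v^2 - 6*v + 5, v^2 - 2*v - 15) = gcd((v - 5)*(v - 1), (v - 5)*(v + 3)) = v - 5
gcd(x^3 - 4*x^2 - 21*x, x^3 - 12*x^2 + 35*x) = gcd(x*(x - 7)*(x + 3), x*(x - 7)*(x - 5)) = x^2 - 7*x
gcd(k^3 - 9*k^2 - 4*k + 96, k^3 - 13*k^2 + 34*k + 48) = k - 8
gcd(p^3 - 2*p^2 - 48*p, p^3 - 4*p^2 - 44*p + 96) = p^2 - 2*p - 48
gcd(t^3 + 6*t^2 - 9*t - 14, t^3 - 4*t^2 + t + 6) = t^2 - t - 2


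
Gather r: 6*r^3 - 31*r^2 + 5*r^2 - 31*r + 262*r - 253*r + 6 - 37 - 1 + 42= 6*r^3 - 26*r^2 - 22*r + 10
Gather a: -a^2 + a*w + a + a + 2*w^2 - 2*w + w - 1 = -a^2 + a*(w + 2) + 2*w^2 - w - 1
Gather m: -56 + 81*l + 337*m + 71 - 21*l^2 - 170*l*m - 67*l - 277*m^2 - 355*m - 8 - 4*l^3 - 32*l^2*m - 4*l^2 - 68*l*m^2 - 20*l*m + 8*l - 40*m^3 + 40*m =-4*l^3 - 25*l^2 + 22*l - 40*m^3 + m^2*(-68*l - 277) + m*(-32*l^2 - 190*l + 22) + 7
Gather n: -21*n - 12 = -21*n - 12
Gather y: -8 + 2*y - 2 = 2*y - 10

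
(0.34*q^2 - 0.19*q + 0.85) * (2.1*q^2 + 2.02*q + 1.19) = 0.714*q^4 + 0.2878*q^3 + 1.8058*q^2 + 1.4909*q + 1.0115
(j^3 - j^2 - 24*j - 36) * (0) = 0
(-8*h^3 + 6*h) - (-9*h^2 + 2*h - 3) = -8*h^3 + 9*h^2 + 4*h + 3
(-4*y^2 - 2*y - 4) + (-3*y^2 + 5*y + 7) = -7*y^2 + 3*y + 3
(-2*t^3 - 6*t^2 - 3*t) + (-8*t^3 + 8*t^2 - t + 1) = -10*t^3 + 2*t^2 - 4*t + 1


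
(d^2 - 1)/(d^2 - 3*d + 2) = (d + 1)/(d - 2)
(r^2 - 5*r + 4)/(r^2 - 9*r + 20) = (r - 1)/(r - 5)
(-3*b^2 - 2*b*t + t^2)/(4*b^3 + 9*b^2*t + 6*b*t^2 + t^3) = (-3*b + t)/(4*b^2 + 5*b*t + t^2)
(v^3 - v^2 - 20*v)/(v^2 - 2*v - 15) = v*(v + 4)/(v + 3)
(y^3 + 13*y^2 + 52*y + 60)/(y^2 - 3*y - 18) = (y^3 + 13*y^2 + 52*y + 60)/(y^2 - 3*y - 18)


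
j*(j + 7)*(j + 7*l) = j^3 + 7*j^2*l + 7*j^2 + 49*j*l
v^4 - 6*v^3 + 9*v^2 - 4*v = v*(v - 4)*(v - 1)^2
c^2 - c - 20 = (c - 5)*(c + 4)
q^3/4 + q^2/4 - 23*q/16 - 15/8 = (q/4 + 1/2)*(q - 5/2)*(q + 3/2)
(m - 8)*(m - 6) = m^2 - 14*m + 48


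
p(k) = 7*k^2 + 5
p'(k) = 14*k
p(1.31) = 17.01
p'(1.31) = 18.34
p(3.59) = 95.22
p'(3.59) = 50.26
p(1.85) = 28.96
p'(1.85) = 25.90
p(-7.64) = 413.59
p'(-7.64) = -106.96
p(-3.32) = 82.16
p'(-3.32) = -46.48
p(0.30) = 5.63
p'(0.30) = 4.20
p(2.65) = 54.16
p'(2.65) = 37.10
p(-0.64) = 7.87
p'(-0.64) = -8.96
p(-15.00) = 1580.00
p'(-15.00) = -210.00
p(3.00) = 68.00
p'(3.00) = 42.00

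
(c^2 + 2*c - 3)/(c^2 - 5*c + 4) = (c + 3)/(c - 4)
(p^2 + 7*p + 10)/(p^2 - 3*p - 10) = (p + 5)/(p - 5)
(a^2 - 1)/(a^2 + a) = (a - 1)/a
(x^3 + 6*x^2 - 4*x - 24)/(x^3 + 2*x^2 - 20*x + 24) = (x + 2)/(x - 2)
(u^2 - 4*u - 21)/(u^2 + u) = (u^2 - 4*u - 21)/(u*(u + 1))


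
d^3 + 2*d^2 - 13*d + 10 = (d - 2)*(d - 1)*(d + 5)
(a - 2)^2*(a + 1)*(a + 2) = a^4 - a^3 - 6*a^2 + 4*a + 8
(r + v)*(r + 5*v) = r^2 + 6*r*v + 5*v^2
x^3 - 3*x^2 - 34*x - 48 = (x - 8)*(x + 2)*(x + 3)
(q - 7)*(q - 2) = q^2 - 9*q + 14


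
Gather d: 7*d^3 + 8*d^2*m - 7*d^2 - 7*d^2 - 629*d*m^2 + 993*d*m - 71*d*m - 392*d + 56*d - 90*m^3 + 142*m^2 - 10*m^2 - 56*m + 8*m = 7*d^3 + d^2*(8*m - 14) + d*(-629*m^2 + 922*m - 336) - 90*m^3 + 132*m^2 - 48*m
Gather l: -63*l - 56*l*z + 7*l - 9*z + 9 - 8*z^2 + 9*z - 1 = l*(-56*z - 56) - 8*z^2 + 8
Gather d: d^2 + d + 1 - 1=d^2 + d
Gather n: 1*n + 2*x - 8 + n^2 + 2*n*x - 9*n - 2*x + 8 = n^2 + n*(2*x - 8)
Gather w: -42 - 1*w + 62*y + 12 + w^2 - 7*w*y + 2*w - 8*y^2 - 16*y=w^2 + w*(1 - 7*y) - 8*y^2 + 46*y - 30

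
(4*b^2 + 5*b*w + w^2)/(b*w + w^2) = (4*b + w)/w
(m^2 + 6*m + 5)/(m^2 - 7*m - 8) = (m + 5)/(m - 8)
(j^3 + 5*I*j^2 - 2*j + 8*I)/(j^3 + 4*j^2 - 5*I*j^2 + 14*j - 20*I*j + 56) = (j^2 + 3*I*j + 4)/(j^2 + j*(4 - 7*I) - 28*I)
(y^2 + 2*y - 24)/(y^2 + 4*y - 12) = (y - 4)/(y - 2)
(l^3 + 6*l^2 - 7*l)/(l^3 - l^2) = (l + 7)/l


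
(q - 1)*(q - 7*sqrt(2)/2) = q^2 - 7*sqrt(2)*q/2 - q + 7*sqrt(2)/2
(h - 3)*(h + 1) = h^2 - 2*h - 3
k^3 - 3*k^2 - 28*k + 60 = (k - 6)*(k - 2)*(k + 5)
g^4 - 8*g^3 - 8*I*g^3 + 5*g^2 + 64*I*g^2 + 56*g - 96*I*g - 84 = (g - 6)*(g - 2)*(g - 7*I)*(g - I)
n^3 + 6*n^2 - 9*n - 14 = (n - 2)*(n + 1)*(n + 7)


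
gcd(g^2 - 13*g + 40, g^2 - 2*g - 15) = g - 5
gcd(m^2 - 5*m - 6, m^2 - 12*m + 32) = 1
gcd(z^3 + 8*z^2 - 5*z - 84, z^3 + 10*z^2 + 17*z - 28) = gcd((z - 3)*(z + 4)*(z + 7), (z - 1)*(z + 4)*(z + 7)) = z^2 + 11*z + 28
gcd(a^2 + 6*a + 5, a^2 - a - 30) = a + 5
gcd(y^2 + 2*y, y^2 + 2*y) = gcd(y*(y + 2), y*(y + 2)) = y^2 + 2*y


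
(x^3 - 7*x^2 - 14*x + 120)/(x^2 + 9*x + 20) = (x^2 - 11*x + 30)/(x + 5)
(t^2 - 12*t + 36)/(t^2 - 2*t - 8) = (-t^2 + 12*t - 36)/(-t^2 + 2*t + 8)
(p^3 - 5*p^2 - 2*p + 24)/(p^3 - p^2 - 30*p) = (-p^3 + 5*p^2 + 2*p - 24)/(p*(-p^2 + p + 30))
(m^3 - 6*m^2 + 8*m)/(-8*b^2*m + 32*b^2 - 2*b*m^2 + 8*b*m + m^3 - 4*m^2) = m*(2 - m)/(8*b^2 + 2*b*m - m^2)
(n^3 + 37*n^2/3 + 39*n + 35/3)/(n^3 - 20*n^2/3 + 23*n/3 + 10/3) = (n^2 + 12*n + 35)/(n^2 - 7*n + 10)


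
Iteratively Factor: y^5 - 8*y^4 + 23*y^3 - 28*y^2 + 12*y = (y - 2)*(y^4 - 6*y^3 + 11*y^2 - 6*y) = (y - 2)^2*(y^3 - 4*y^2 + 3*y) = y*(y - 2)^2*(y^2 - 4*y + 3) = y*(y - 3)*(y - 2)^2*(y - 1)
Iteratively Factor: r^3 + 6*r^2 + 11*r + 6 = (r + 3)*(r^2 + 3*r + 2) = (r + 1)*(r + 3)*(r + 2)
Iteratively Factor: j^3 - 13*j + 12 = (j + 4)*(j^2 - 4*j + 3) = (j - 1)*(j + 4)*(j - 3)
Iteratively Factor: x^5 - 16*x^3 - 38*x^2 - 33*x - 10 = (x + 1)*(x^4 - x^3 - 15*x^2 - 23*x - 10) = (x + 1)^2*(x^3 - 2*x^2 - 13*x - 10) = (x - 5)*(x + 1)^2*(x^2 + 3*x + 2) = (x - 5)*(x + 1)^3*(x + 2)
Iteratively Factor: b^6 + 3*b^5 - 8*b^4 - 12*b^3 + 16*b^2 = (b - 2)*(b^5 + 5*b^4 + 2*b^3 - 8*b^2) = (b - 2)*(b + 4)*(b^4 + b^3 - 2*b^2) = (b - 2)*(b + 2)*(b + 4)*(b^3 - b^2) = (b - 2)*(b - 1)*(b + 2)*(b + 4)*(b^2) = b*(b - 2)*(b - 1)*(b + 2)*(b + 4)*(b)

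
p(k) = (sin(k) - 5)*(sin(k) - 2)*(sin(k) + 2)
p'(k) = (sin(k) - 5)*(sin(k) - 2)*cos(k) + (sin(k) - 5)*(sin(k) + 2)*cos(k) + (sin(k) - 2)*(sin(k) + 2)*cos(k) = (3*sin(k)^2 - 10*sin(k) - 4)*cos(k)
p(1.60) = 12.00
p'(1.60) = 0.32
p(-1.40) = 18.13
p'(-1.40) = 1.49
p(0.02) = 19.92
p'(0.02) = -4.20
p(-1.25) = 18.44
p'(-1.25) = 2.58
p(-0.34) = 20.74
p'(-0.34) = -0.31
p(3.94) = 19.93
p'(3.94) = -3.28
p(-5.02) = 12.51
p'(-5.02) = -3.27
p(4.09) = 19.41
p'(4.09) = -3.56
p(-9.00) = 20.73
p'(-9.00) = -0.57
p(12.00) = 20.55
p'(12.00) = 1.88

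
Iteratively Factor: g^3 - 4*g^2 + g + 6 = (g - 2)*(g^2 - 2*g - 3) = (g - 2)*(g + 1)*(g - 3)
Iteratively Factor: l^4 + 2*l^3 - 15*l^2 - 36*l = (l + 3)*(l^3 - l^2 - 12*l) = l*(l + 3)*(l^2 - l - 12) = l*(l - 4)*(l + 3)*(l + 3)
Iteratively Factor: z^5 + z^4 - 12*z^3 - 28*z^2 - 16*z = (z)*(z^4 + z^3 - 12*z^2 - 28*z - 16) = z*(z + 1)*(z^3 - 12*z - 16) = z*(z - 4)*(z + 1)*(z^2 + 4*z + 4) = z*(z - 4)*(z + 1)*(z + 2)*(z + 2)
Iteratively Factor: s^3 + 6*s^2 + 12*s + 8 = (s + 2)*(s^2 + 4*s + 4) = (s + 2)^2*(s + 2)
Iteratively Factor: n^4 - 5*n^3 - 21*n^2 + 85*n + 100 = (n + 4)*(n^3 - 9*n^2 + 15*n + 25) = (n + 1)*(n + 4)*(n^2 - 10*n + 25) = (n - 5)*(n + 1)*(n + 4)*(n - 5)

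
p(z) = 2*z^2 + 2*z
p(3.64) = 33.78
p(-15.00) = 420.00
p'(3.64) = 16.56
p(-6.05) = 61.10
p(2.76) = 20.76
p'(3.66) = 16.64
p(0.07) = 0.15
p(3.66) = 34.11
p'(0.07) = 2.28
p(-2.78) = 9.90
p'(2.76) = 13.04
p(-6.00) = 60.00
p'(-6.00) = -22.00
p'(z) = 4*z + 2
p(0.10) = 0.22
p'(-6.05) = -22.20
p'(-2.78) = -9.12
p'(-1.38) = -3.52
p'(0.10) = 2.40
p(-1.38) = 1.05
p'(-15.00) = -58.00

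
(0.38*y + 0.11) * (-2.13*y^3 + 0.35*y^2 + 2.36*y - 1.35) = -0.8094*y^4 - 0.1013*y^3 + 0.9353*y^2 - 0.2534*y - 0.1485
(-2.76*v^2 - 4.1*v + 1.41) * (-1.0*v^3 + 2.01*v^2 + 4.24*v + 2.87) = 2.76*v^5 - 1.4476*v^4 - 21.3534*v^3 - 22.4711*v^2 - 5.7886*v + 4.0467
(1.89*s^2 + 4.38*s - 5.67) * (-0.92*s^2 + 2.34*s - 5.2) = -1.7388*s^4 + 0.392999999999999*s^3 + 5.6376*s^2 - 36.0438*s + 29.484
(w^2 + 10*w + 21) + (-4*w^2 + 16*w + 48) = -3*w^2 + 26*w + 69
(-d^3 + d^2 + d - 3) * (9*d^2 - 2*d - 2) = -9*d^5 + 11*d^4 + 9*d^3 - 31*d^2 + 4*d + 6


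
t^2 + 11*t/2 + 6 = (t + 3/2)*(t + 4)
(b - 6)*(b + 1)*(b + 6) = b^3 + b^2 - 36*b - 36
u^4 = u^4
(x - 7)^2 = x^2 - 14*x + 49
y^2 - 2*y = y*(y - 2)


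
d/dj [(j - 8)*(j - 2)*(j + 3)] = 3*j^2 - 14*j - 14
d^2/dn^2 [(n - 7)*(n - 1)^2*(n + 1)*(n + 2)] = 20*n^3 - 72*n^2 - 60*n + 40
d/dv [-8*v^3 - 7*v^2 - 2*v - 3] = -24*v^2 - 14*v - 2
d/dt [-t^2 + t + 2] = 1 - 2*t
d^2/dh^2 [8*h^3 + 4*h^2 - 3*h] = 48*h + 8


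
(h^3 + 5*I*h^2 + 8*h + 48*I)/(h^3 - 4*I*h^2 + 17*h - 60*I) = (h + 4*I)/(h - 5*I)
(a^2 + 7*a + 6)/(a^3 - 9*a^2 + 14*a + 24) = (a + 6)/(a^2 - 10*a + 24)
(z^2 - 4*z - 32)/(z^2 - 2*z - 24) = (z - 8)/(z - 6)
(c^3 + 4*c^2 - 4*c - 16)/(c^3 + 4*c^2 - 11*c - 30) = (c^2 + 2*c - 8)/(c^2 + 2*c - 15)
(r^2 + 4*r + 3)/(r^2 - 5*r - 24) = (r + 1)/(r - 8)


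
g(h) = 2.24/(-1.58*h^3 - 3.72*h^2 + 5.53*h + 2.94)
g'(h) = 2.24*(4.74*h^2 + 7.44*h - 5.53)/(-1.58*h^3 - 3.72*h^2 + 5.53*h + 2.94)^2 = (10.6176*h^2 + 16.6656*h - 12.3872)/(1.58*h^3 + 3.72*h^2 - 5.53*h - 2.94)^2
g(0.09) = 0.66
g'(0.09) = -0.93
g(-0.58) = -1.85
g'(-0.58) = -12.61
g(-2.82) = -0.33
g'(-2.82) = 0.54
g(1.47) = -1.13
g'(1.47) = 8.87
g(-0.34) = 3.24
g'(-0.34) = -35.15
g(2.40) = -0.08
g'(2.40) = 0.12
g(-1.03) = -0.45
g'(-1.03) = -0.74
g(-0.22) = 1.44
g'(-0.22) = -6.38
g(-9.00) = 0.00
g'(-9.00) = 0.00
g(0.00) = 0.76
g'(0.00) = -1.43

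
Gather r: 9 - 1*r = 9 - r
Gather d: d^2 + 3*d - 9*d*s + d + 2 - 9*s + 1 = d^2 + d*(4 - 9*s) - 9*s + 3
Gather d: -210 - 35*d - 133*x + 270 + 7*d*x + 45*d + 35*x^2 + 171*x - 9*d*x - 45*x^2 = d*(10 - 2*x) - 10*x^2 + 38*x + 60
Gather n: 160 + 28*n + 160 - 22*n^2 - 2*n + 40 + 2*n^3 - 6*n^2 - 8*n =2*n^3 - 28*n^2 + 18*n + 360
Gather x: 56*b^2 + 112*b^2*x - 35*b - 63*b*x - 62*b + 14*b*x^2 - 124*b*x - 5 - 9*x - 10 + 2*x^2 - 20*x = 56*b^2 - 97*b + x^2*(14*b + 2) + x*(112*b^2 - 187*b - 29) - 15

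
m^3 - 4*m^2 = m^2*(m - 4)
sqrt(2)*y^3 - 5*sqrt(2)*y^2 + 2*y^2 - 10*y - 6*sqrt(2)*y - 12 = (y - 6)*(y + sqrt(2))*(sqrt(2)*y + sqrt(2))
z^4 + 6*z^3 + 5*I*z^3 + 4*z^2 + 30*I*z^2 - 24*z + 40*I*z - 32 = (z + 2)*(z + 4)*(z + I)*(z + 4*I)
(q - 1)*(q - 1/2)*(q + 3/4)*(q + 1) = q^4 + q^3/4 - 11*q^2/8 - q/4 + 3/8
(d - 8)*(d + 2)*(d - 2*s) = d^3 - 2*d^2*s - 6*d^2 + 12*d*s - 16*d + 32*s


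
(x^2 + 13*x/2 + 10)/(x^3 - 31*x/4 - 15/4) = 2*(x + 4)/(2*x^2 - 5*x - 3)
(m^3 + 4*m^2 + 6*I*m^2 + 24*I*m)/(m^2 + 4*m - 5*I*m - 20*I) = m*(m + 6*I)/(m - 5*I)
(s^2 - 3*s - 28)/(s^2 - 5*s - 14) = (s + 4)/(s + 2)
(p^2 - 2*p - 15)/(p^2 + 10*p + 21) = (p - 5)/(p + 7)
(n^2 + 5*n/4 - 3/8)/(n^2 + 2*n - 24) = (8*n^2 + 10*n - 3)/(8*(n^2 + 2*n - 24))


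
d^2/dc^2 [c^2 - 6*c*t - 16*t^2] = 2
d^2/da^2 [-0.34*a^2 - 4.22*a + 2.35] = -0.680000000000000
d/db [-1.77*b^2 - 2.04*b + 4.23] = -3.54*b - 2.04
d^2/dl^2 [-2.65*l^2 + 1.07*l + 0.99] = -5.30000000000000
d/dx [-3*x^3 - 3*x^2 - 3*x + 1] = -9*x^2 - 6*x - 3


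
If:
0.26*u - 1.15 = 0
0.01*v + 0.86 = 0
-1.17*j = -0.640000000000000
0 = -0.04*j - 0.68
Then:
No Solution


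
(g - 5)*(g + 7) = g^2 + 2*g - 35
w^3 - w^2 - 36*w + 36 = (w - 6)*(w - 1)*(w + 6)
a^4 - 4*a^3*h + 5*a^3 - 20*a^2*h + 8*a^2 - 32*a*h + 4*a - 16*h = (a + 1)*(a + 2)^2*(a - 4*h)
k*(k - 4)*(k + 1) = k^3 - 3*k^2 - 4*k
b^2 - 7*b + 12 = (b - 4)*(b - 3)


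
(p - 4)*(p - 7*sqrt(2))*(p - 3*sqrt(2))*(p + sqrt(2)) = p^4 - 9*sqrt(2)*p^3 - 4*p^3 + 22*p^2 + 36*sqrt(2)*p^2 - 88*p + 42*sqrt(2)*p - 168*sqrt(2)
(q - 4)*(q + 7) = q^2 + 3*q - 28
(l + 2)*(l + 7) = l^2 + 9*l + 14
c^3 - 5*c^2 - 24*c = c*(c - 8)*(c + 3)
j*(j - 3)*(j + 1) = j^3 - 2*j^2 - 3*j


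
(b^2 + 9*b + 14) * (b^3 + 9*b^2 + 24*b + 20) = b^5 + 18*b^4 + 119*b^3 + 362*b^2 + 516*b + 280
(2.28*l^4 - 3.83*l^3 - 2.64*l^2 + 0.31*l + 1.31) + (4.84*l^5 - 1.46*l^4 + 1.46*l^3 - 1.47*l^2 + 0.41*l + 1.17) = 4.84*l^5 + 0.82*l^4 - 2.37*l^3 - 4.11*l^2 + 0.72*l + 2.48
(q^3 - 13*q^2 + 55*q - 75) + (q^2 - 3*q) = q^3 - 12*q^2 + 52*q - 75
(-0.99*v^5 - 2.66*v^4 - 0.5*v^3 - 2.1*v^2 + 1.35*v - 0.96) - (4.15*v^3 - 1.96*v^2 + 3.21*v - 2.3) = -0.99*v^5 - 2.66*v^4 - 4.65*v^3 - 0.14*v^2 - 1.86*v + 1.34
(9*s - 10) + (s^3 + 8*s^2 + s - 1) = s^3 + 8*s^2 + 10*s - 11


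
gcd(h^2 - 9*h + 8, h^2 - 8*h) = h - 8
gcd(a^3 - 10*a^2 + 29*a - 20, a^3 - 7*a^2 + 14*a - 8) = a^2 - 5*a + 4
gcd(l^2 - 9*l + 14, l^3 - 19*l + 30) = l - 2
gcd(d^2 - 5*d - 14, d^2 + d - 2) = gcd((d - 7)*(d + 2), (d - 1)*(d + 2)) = d + 2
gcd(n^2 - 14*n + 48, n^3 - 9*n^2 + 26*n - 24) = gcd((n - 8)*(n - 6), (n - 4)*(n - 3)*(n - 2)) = 1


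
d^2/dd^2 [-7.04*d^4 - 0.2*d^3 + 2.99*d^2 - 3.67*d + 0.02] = -84.48*d^2 - 1.2*d + 5.98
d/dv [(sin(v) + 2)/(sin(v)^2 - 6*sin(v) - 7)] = (-sin(v)^2 - 4*sin(v) + 5)*cos(v)/((sin(v) - 7)^2*(sin(v) + 1)^2)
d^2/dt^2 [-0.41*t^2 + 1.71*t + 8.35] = -0.820000000000000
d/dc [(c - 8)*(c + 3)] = 2*c - 5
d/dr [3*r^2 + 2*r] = 6*r + 2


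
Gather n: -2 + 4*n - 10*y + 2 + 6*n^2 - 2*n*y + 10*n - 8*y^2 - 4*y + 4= 6*n^2 + n*(14 - 2*y) - 8*y^2 - 14*y + 4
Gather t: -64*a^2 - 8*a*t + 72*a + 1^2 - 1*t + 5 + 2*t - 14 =-64*a^2 + 72*a + t*(1 - 8*a) - 8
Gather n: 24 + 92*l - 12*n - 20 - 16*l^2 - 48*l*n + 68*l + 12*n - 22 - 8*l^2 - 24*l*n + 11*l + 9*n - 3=-24*l^2 + 171*l + n*(9 - 72*l) - 21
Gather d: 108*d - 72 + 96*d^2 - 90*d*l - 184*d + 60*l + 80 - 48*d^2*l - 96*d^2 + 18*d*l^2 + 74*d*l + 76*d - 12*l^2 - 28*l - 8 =-48*d^2*l + d*(18*l^2 - 16*l) - 12*l^2 + 32*l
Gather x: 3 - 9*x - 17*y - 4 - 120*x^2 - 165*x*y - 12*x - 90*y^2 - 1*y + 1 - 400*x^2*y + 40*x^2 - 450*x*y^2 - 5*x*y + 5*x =x^2*(-400*y - 80) + x*(-450*y^2 - 170*y - 16) - 90*y^2 - 18*y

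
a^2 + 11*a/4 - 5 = (a - 5/4)*(a + 4)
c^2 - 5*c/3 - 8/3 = (c - 8/3)*(c + 1)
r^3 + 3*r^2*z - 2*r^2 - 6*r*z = r*(r - 2)*(r + 3*z)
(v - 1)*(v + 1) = v^2 - 1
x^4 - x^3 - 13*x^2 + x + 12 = (x - 4)*(x - 1)*(x + 1)*(x + 3)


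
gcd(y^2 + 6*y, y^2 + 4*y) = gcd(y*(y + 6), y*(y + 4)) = y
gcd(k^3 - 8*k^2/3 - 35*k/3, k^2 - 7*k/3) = k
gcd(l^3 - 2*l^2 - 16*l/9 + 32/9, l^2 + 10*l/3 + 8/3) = l + 4/3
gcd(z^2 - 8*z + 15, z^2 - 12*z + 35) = z - 5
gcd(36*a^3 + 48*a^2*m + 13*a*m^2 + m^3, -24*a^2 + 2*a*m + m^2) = 6*a + m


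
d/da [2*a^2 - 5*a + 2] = 4*a - 5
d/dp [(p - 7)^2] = 2*p - 14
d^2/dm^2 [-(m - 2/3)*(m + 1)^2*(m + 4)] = -12*m^2 - 32*m - 10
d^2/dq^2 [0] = 0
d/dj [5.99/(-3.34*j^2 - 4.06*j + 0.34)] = (40.0132*j + 24.3194)/(3.34*j^2 + 4.06*j - 0.34)^2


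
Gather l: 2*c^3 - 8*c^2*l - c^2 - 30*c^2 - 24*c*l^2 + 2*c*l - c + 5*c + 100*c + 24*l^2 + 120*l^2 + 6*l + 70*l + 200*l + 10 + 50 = 2*c^3 - 31*c^2 + 104*c + l^2*(144 - 24*c) + l*(-8*c^2 + 2*c + 276) + 60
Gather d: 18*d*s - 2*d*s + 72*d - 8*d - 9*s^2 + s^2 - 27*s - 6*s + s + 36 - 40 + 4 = d*(16*s + 64) - 8*s^2 - 32*s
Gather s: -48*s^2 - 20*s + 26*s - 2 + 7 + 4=-48*s^2 + 6*s + 9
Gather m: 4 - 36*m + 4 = 8 - 36*m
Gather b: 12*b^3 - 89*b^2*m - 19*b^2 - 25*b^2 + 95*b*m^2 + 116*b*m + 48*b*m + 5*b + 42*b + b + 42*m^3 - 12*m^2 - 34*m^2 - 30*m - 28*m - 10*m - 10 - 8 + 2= 12*b^3 + b^2*(-89*m - 44) + b*(95*m^2 + 164*m + 48) + 42*m^3 - 46*m^2 - 68*m - 16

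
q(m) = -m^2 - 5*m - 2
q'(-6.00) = 7.00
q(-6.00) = -8.00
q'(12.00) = -29.00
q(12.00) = -206.00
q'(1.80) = -8.60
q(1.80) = -14.24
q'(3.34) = -11.68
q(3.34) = -29.86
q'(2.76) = -10.52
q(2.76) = -23.42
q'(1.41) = -7.82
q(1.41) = -11.04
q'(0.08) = -5.16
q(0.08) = -2.41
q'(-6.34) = 7.68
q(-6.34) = -10.50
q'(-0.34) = -4.32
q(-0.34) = -0.42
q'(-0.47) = -4.06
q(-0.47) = 0.13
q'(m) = -2*m - 5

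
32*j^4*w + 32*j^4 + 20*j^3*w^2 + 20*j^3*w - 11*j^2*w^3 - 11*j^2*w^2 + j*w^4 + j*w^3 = (-8*j + w)*(-4*j + w)*(j + w)*(j*w + j)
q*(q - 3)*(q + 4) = q^3 + q^2 - 12*q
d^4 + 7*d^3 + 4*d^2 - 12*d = d*(d - 1)*(d + 2)*(d + 6)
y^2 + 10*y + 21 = (y + 3)*(y + 7)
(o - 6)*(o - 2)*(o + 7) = o^3 - o^2 - 44*o + 84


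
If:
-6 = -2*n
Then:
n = 3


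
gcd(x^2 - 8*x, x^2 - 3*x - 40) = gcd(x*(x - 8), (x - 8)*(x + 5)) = x - 8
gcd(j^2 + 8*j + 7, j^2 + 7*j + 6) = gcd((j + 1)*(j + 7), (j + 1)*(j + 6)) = j + 1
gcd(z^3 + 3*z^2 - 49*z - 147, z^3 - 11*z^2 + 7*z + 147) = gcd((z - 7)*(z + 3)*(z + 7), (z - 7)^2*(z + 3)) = z^2 - 4*z - 21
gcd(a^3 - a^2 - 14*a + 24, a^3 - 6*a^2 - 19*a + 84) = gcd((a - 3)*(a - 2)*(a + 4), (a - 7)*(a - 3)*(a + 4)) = a^2 + a - 12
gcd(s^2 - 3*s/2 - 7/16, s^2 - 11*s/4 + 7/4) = s - 7/4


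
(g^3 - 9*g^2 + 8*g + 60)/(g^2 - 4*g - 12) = g - 5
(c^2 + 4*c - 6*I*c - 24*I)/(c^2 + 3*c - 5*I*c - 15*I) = (c^2 + c*(4 - 6*I) - 24*I)/(c^2 + c*(3 - 5*I) - 15*I)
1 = 1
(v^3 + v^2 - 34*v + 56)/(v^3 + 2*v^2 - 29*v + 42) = (v - 4)/(v - 3)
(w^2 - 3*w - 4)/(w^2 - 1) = (w - 4)/(w - 1)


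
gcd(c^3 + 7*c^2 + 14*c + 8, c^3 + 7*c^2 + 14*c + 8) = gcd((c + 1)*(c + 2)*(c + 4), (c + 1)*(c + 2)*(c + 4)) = c^3 + 7*c^2 + 14*c + 8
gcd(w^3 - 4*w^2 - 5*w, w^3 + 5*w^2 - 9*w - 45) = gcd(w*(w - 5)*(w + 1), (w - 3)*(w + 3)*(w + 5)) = 1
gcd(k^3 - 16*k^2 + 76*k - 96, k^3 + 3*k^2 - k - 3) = 1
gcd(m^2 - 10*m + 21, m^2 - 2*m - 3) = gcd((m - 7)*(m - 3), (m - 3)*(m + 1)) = m - 3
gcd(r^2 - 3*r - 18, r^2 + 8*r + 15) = r + 3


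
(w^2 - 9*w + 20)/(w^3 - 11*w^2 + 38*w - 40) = 1/(w - 2)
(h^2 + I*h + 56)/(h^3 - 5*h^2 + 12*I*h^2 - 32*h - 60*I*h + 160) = (h - 7*I)/(h^2 + h*(-5 + 4*I) - 20*I)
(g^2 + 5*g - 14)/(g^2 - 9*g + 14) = (g + 7)/(g - 7)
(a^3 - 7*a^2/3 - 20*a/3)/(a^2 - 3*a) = (3*a^2 - 7*a - 20)/(3*(a - 3))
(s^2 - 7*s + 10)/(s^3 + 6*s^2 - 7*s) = (s^2 - 7*s + 10)/(s*(s^2 + 6*s - 7))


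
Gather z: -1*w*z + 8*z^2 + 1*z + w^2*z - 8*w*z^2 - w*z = z^2*(8 - 8*w) + z*(w^2 - 2*w + 1)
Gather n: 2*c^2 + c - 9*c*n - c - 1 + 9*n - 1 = 2*c^2 + n*(9 - 9*c) - 2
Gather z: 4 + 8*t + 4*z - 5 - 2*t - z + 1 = 6*t + 3*z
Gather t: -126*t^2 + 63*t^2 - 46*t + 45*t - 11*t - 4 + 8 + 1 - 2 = -63*t^2 - 12*t + 3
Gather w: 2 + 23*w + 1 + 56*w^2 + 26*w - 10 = 56*w^2 + 49*w - 7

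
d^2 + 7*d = d*(d + 7)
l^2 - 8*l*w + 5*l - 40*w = (l + 5)*(l - 8*w)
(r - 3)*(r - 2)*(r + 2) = r^3 - 3*r^2 - 4*r + 12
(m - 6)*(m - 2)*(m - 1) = m^3 - 9*m^2 + 20*m - 12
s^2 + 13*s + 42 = (s + 6)*(s + 7)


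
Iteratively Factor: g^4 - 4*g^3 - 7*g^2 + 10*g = (g - 1)*(g^3 - 3*g^2 - 10*g) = (g - 1)*(g + 2)*(g^2 - 5*g) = (g - 5)*(g - 1)*(g + 2)*(g)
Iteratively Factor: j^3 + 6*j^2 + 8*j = (j + 4)*(j^2 + 2*j) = (j + 2)*(j + 4)*(j)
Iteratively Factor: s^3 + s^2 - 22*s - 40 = (s - 5)*(s^2 + 6*s + 8) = (s - 5)*(s + 2)*(s + 4)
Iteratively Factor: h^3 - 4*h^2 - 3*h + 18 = (h - 3)*(h^2 - h - 6) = (h - 3)*(h + 2)*(h - 3)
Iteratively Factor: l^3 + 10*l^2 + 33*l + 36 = (l + 4)*(l^2 + 6*l + 9) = (l + 3)*(l + 4)*(l + 3)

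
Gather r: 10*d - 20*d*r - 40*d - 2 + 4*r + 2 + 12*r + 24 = -30*d + r*(16 - 20*d) + 24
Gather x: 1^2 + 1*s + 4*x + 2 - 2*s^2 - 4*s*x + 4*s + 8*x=-2*s^2 + 5*s + x*(12 - 4*s) + 3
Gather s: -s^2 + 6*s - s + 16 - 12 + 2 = -s^2 + 5*s + 6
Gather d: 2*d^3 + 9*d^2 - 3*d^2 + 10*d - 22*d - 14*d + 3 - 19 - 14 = 2*d^3 + 6*d^2 - 26*d - 30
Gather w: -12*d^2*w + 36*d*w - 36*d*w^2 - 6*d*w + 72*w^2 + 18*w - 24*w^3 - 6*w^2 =-24*w^3 + w^2*(66 - 36*d) + w*(-12*d^2 + 30*d + 18)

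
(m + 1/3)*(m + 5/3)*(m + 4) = m^3 + 6*m^2 + 77*m/9 + 20/9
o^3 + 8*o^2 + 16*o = o*(o + 4)^2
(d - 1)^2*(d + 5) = d^3 + 3*d^2 - 9*d + 5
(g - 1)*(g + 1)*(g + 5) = g^3 + 5*g^2 - g - 5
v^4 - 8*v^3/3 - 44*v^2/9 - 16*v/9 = v*(v - 4)*(v + 2/3)^2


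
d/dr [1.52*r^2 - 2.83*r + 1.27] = 3.04*r - 2.83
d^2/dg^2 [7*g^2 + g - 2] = 14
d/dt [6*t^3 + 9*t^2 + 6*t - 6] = 18*t^2 + 18*t + 6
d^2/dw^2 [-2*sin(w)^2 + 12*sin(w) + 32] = -12*sin(w) - 4*cos(2*w)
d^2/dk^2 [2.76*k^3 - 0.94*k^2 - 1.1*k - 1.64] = 16.56*k - 1.88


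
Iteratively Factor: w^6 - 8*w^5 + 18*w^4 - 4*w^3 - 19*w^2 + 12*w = (w + 1)*(w^5 - 9*w^4 + 27*w^3 - 31*w^2 + 12*w) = (w - 3)*(w + 1)*(w^4 - 6*w^3 + 9*w^2 - 4*w) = (w - 3)*(w - 1)*(w + 1)*(w^3 - 5*w^2 + 4*w) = (w - 3)*(w - 1)^2*(w + 1)*(w^2 - 4*w) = w*(w - 3)*(w - 1)^2*(w + 1)*(w - 4)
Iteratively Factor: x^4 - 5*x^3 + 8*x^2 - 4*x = (x - 1)*(x^3 - 4*x^2 + 4*x) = (x - 2)*(x - 1)*(x^2 - 2*x) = x*(x - 2)*(x - 1)*(x - 2)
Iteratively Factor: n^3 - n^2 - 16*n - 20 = (n + 2)*(n^2 - 3*n - 10) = (n - 5)*(n + 2)*(n + 2)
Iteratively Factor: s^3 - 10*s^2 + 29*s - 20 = (s - 4)*(s^2 - 6*s + 5) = (s - 5)*(s - 4)*(s - 1)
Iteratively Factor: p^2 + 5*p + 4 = (p + 4)*(p + 1)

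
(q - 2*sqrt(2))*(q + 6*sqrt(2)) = q^2 + 4*sqrt(2)*q - 24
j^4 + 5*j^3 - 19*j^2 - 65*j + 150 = (j - 3)*(j - 2)*(j + 5)^2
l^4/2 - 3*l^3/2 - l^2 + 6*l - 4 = (l/2 + 1)*(l - 2)^2*(l - 1)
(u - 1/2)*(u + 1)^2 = u^3 + 3*u^2/2 - 1/2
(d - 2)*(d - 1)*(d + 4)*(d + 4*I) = d^4 + d^3 + 4*I*d^3 - 10*d^2 + 4*I*d^2 + 8*d - 40*I*d + 32*I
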